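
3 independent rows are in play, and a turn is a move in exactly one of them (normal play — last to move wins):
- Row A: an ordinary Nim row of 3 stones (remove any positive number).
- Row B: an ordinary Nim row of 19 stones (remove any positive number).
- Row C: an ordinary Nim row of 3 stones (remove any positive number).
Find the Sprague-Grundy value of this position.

19

Row A is a plain Nim row of size 3, so its Grundy value is 3.
Row B is a plain Nim row of size 19, so its Grundy value is 19.
Row C is a plain Nim row of size 3, so its Grundy value is 3.
The value of a disjunctive sum is the nim-sum of the parts.
Combined value = 3 XOR 19 XOR 3 = 19.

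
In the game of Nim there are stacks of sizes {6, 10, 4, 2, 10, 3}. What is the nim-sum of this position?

Bitwise XOR of the heap sizes:
  0110  (6)
  1010  (10)
  0100  (4)
  0010  (2)
  1010  (10)
  0011  (3)
  ----
  0011  (3)

3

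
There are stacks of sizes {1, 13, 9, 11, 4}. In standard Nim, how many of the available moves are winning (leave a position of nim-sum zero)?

3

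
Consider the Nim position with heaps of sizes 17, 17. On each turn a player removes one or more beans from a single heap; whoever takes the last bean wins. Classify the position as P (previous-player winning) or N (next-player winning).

Compute the nim-sum pairwise:
17 ^ 17 = 0
The nim-sum is 0, so this is a P-position: the player to move is in a losing position under optimal play.

P-position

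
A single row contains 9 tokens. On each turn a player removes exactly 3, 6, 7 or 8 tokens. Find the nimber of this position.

Build the Grundy sequence with g(k) = mex{g(k−s) : s ∈ {3, 6, 7, 8}, s ≤ k}:
g(0) = mex{} = 0
g(1) = mex{} = 0
g(2) = mex{} = 0
g(3) = mex{0} = 1
g(4) = mex{0} = 1
g(5) = mex{0} = 1
g(6) = mex{0,1} = 2
g(7) = mex{0,1} = 2
g(8) = mex{0,1} = 2
g(9) = mex{0,1,2} = 3
So g(9) = 3.

3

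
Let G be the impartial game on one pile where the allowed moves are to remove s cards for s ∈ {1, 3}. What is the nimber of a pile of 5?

Build the Grundy sequence with g(k) = mex{g(k−s) : s ∈ {1, 3}, s ≤ k}:
g(0) = mex{} = 0
g(1) = mex{0} = 1
g(2) = mex{1} = 0
g(3) = mex{0} = 1
g(4) = mex{1} = 0
g(5) = mex{0} = 1
So g(5) = 1.

1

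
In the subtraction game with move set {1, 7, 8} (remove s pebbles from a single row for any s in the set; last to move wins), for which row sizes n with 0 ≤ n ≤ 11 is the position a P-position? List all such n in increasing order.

0, 2, 4, 6

Build the Grundy sequence with g(k) = mex{g(k−s) : s ∈ {1, 7, 8}, s ≤ k}:
g(0) = mex{} = 0
g(1) = mex{0} = 1
g(2) = mex{1} = 0
g(3) = mex{0} = 1
g(4) = mex{1} = 0
g(5) = mex{0} = 1
g(6) = mex{1} = 0
g(7) = mex{0} = 1
g(8) = mex{0,1} = 2
g(9) = mex{0,1,2} = 3
g(10) = mex{0,1,3} = 2
g(11) = mex{0,1,2} = 3
The P-positions (g = 0) in 0..11 are 0, 2, 4, 6.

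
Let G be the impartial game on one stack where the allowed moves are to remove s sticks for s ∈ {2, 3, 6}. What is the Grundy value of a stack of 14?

Compute g(0), g(1), … for moves {2, 3, 6}:
g(0) = mex{} = 0
g(1) = mex{} = 0
g(2) = mex{0} = 1
g(3) = mex{0} = 1
g(4) = mex{0,1} = 2
g(5) = mex{1} = 0
g(6) = mex{0,1,2} = 3
g(7) = mex{0,2} = 1
g(8) = mex{0,1,3} = 2
g(9) = mex{1,3} = 0
g(10) = mex{1,2} = 0
g(11) = mex{0,2} = 1
g(12) = mex{0,3} = 1
g(13) = mex{0,1} = 2
g(14) = mex{1,2} = 0
So g(14) = 0.

0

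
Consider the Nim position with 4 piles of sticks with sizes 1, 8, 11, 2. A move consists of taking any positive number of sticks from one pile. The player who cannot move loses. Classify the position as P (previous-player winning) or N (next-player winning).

P-position

Compute the nim-sum pairwise:
1 ^ 8 = 9
9 ^ 11 = 2
2 ^ 2 = 0
The nim-sum is 0, so this is a P-position: the player to move is in a losing position under optimal play.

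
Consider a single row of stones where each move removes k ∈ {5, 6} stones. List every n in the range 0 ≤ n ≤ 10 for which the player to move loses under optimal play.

0, 1, 2, 3, 4

Grundy values for subtraction set {5, 6}:
g(0) = mex{} = 0
g(1) = mex{} = 0
g(2) = mex{} = 0
g(3) = mex{} = 0
g(4) = mex{} = 0
g(5) = mex{0} = 1
g(6) = mex{0} = 1
g(7) = mex{0} = 1
g(8) = mex{0} = 1
g(9) = mex{0} = 1
g(10) = mex{0,1} = 2
The P-positions (g = 0) in 0..10 are 0, 1, 2, 3, 4.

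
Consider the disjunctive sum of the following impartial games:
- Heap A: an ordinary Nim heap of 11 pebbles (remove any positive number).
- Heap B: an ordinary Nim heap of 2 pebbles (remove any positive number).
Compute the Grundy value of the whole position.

Heap A is a plain Nim heap of size 11, so its Grundy value is 11.
Heap B is a plain Nim heap of size 2, so its Grundy value is 2.
By the Sprague-Grundy theorem, the Grundy value of a sum of independent games is the XOR of the component values.
Combined value = 11 XOR 2 = 9.

9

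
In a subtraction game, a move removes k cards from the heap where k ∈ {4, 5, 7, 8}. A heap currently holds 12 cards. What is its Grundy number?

0

Compute g(0), g(1), … for moves {4, 5, 7, 8}:
k:     0  1  2  3  4  5  6  7  8  9 10 11 12
g(k):  0  0  0  0  1  1  1  1  2  2  2  2  0
So g(12) = 0.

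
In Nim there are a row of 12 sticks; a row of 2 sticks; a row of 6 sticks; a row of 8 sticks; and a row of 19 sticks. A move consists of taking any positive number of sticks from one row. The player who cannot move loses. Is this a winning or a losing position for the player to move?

Winning position

Compute the nim-sum pairwise:
12 ^ 2 = 14
14 ^ 6 = 8
8 ^ 8 = 0
0 ^ 19 = 19
The nim-sum is 19 ≠ 0, so this is an N-position: the player to move can win.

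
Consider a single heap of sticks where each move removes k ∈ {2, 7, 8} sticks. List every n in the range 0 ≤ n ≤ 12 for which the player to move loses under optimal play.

0, 1, 4, 5, 10

Compute g(0), g(1), … for moves {2, 7, 8}:
k:     0  1  2  3  4  5  6  7  8  9 10 11 12
g(k):  0  0  1  1  0  0  1  1  2  2  0  3  1
The P-positions (g = 0) in 0..12 are 0, 1, 4, 5, 10.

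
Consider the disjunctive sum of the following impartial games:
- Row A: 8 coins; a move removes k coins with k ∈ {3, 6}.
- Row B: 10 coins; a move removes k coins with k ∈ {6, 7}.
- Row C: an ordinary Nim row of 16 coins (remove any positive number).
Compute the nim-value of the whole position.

19

Build the Grundy sequence for row A with g(k) = mex{g(k−s) : s ∈ {3, 6}, s ≤ k}:
g(0) = mex{} = 0
g(1) = mex{} = 0
g(2) = mex{} = 0
g(3) = mex{0} = 1
g(4) = mex{0} = 1
g(5) = mex{0} = 1
g(6) = mex{0,1} = 2
g(7) = mex{0,1} = 2
g(8) = mex{0,1} = 2
So g(8) = 2.
Grundy values for row B (subtraction set {6, 7}):
k:     0  1  2  3  4  5  6  7  8  9 10
g(k):  0  0  0  0  0  0  1  1  1  1  1
So g(10) = 1.
Row C is a plain Nim row of size 16, so its Grundy value is 16.
By the Sprague-Grundy theorem, the Grundy value of a sum of independent games is the XOR of the component values.
Combined value = 2 ⊕ 1 ⊕ 16 = 19.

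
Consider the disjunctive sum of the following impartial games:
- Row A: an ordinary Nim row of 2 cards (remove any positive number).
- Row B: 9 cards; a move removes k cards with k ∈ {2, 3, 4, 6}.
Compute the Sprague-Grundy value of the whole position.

Row A is a plain Nim row of size 2, so its Grundy value is 2.
Grundy values for row B (subtraction set {2, 3, 4, 6}):
k:     0  1  2  3  4  5  6  7  8  9
g(k):  0  0  1  1  2  2  3  3  0  0
So g(9) = 0.
By the Sprague-Grundy theorem, the Grundy value of a sum of independent games is the XOR of the component values.
Combined value = 2 XOR 0 = 2.

2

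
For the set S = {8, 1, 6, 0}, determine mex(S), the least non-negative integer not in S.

The values 0, 1 are all present; 2 is the first non-negative integer missing from the set.

2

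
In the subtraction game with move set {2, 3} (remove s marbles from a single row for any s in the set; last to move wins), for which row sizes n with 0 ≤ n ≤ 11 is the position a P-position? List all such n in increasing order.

0, 1, 5, 6, 10, 11

Grundy values for subtraction set {2, 3}:
g(0) = mex{} = 0
g(1) = mex{} = 0
g(2) = mex{0} = 1
g(3) = mex{0} = 1
g(4) = mex{0,1} = 2
g(5) = mex{1} = 0
g(6) = mex{1,2} = 0
g(7) = mex{0,2} = 1
g(8) = mex{0} = 1
g(9) = mex{0,1} = 2
g(10) = mex{1} = 0
g(11) = mex{1,2} = 0
The P-positions (g = 0) in 0..11 are 0, 1, 5, 6, 10, 11.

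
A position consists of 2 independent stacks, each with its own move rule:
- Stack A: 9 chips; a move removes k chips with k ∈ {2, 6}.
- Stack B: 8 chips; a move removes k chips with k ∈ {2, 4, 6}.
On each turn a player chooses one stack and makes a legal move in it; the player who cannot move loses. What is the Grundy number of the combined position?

0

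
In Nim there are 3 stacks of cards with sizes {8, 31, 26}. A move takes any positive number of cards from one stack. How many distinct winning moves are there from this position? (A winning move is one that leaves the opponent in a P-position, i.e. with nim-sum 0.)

3

Nim-sum: 8 ⊕ 31 ⊕ 26 = 13.
The overall nim-sum is X = 13. A stack of size p has a winning move iff p XOR X < p (reduce it to p XOR X).
  8: 8 XOR 13 = 5 < 8 — winning move (to 5).
  31: 31 XOR 13 = 18 < 31 — winning move (to 18).
  26: 26 XOR 13 = 23 < 26 — winning move (to 23).
That gives 3 winning moves.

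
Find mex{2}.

0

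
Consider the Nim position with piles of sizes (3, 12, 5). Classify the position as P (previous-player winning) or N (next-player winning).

N-position

Compute the nim-sum pairwise:
3 ^ 12 = 15
15 ^ 5 = 10
The nim-sum is 10 ≠ 0, so this is an N-position: the player to move can win.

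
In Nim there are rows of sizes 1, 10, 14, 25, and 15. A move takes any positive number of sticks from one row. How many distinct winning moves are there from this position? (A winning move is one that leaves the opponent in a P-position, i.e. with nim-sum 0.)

Compute the nim-sum pairwise:
1 ⊕ 10 = 11
11 ⊕ 14 = 5
5 ⊕ 25 = 28
28 ⊕ 15 = 19
The overall nim-sum is X = 19. A row of size p has a winning move iff p XOR X < p (reduce it to p XOR X).
  1: 1 XOR 19 = 18 ≥ 1 — no move.
  10: 10 XOR 19 = 25 ≥ 10 — no move.
  14: 14 XOR 19 = 29 ≥ 14 — no move.
  25: 25 XOR 19 = 10 < 25 — winning move (to 10).
  15: 15 XOR 19 = 28 ≥ 15 — no move.
That gives 1 winning move.

1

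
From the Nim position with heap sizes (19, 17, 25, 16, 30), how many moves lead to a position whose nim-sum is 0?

Nim-sum: 19 ^ 17 ^ 25 ^ 16 ^ 30 = 21.
The overall nim-sum is X = 21. A heap of size p has a winning move iff p XOR X < p (reduce it to p XOR X).
  19: 19 XOR 21 = 6 < 19 — winning move (to 6).
  17: 17 XOR 21 = 4 < 17 — winning move (to 4).
  25: 25 XOR 21 = 12 < 25 — winning move (to 12).
  16: 16 XOR 21 = 5 < 16 — winning move (to 5).
  30: 30 XOR 21 = 11 < 30 — winning move (to 11).
That gives 5 winning moves.

5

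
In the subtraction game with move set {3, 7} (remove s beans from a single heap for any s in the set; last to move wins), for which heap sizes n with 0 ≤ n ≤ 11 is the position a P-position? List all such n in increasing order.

0, 1, 2, 6, 10, 11

Grundy values for subtraction set {3, 7}:
g(0) = mex{} = 0
g(1) = mex{} = 0
g(2) = mex{} = 0
g(3) = mex{0} = 1
g(4) = mex{0} = 1
g(5) = mex{0} = 1
g(6) = mex{1} = 0
g(7) = mex{0,1} = 2
g(8) = mex{0,1} = 2
g(9) = mex{0} = 1
g(10) = mex{1,2} = 0
g(11) = mex{1,2} = 0
The P-positions (g = 0) in 0..11 are 0, 1, 2, 6, 10, 11.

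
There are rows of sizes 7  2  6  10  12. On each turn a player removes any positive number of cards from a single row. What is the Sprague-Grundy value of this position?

5

Nim-sum: 7 ⊕ 2 ⊕ 6 ⊕ 10 ⊕ 12 = 5.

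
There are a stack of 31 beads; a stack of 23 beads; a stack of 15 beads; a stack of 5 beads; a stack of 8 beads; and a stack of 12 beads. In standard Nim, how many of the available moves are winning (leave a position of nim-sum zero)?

Nim-sum: 31 XOR 23 XOR 15 XOR 5 XOR 8 XOR 12 = 6.
The overall nim-sum is X = 6. A stack of size p has a winning move iff p XOR X < p (reduce it to p XOR X).
  31: 31 XOR 6 = 25 < 31 — winning move (to 25).
  23: 23 XOR 6 = 17 < 23 — winning move (to 17).
  15: 15 XOR 6 = 9 < 15 — winning move (to 9).
  5: 5 XOR 6 = 3 < 5 — winning move (to 3).
  8: 8 XOR 6 = 14 ≥ 8 — no move.
  12: 12 XOR 6 = 10 < 12 — winning move (to 10).
That gives 5 winning moves.

5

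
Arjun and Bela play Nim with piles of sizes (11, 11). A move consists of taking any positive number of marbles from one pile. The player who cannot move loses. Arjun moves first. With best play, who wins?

Bela wins

Nim-sum: 11 ⊕ 11 = 0.
The nim-sum is 0, so this is a P-position: the player to move is in a losing position under optimal play; Arjun is about to move from it and so loses — Bela wins.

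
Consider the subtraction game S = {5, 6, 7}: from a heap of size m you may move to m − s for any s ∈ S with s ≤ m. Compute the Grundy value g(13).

0

Compute g(0), g(1), … for moves {5, 6, 7}:
k:     0  1  2  3  4  5  6  7  8  9 10 11 12 13
g(k):  0  0  0  0  0  1  1  1  1  1  2  2  0  0
So g(13) = 0.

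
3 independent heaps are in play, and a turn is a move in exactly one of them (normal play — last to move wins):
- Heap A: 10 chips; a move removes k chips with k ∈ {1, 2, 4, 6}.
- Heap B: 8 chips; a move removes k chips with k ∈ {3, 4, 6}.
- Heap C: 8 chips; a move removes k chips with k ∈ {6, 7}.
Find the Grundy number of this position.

1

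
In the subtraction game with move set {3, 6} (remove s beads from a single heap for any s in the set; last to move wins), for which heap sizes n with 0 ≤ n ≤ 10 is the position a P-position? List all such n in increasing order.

0, 1, 2, 9, 10

Compute g(0), g(1), … for moves {3, 6}:
k:     0  1  2  3  4  5  6  7  8  9 10
g(k):  0  0  0  1  1  1  2  2  2  0  0
The P-positions (g = 0) in 0..10 are 0, 1, 2, 9, 10.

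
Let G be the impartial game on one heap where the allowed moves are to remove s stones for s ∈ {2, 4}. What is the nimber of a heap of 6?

0

Compute g(0), g(1), … for moves {2, 4}:
k:     0  1  2  3  4  5  6
g(k):  0  0  1  1  2  2  0
So g(6) = 0.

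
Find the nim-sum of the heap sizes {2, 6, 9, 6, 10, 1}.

Compute the nim-sum pairwise:
2 ⊕ 6 = 4
4 ⊕ 9 = 13
13 ⊕ 6 = 11
11 ⊕ 10 = 1
1 ⊕ 1 = 0

0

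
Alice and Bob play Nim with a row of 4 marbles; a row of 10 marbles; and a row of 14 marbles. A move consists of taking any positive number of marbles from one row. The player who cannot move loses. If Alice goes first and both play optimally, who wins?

In binary:
  0100  (4)
  1010  (10)
  1110  (14)
  ----
  0000  (0)
The nim-sum is 0, so this is a P-position: the player to move is in a losing position under optimal play; Alice is about to move from it and so loses — Bob wins.

Bob wins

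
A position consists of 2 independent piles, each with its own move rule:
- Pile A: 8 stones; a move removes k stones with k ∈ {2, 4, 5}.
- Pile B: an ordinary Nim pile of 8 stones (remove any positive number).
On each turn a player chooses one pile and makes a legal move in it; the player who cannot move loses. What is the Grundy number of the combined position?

For pile A, compute g(0), g(1), … with moves {2, 4, 5}:
g(0) = mex{} = 0
g(1) = mex{} = 0
g(2) = mex{0} = 1
g(3) = mex{0} = 1
g(4) = mex{0,1} = 2
g(5) = mex{0,1} = 2
g(6) = mex{0,1,2} = 3
g(7) = mex{1,2} = 0
g(8) = mex{1,2,3} = 0
So g(8) = 0.
Pile B is a plain Nim pile of size 8, so its Grundy value is 8.
The value of a disjunctive sum is the nim-sum of the parts.
Combined value = 0 ⊕ 8 = 8.

8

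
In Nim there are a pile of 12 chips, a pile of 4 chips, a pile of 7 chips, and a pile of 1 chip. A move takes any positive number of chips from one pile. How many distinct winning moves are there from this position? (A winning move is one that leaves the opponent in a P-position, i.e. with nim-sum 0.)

1

Compute the nim-sum pairwise:
12 XOR 4 = 8
8 XOR 7 = 15
15 XOR 1 = 14
The overall nim-sum is X = 14. A pile of size p has a winning move iff p XOR X < p (reduce it to p XOR X).
  12: 12 XOR 14 = 2 < 12 — winning move (to 2).
  4: 4 XOR 14 = 10 ≥ 4 — no move.
  7: 7 XOR 14 = 9 ≥ 7 — no move.
  1: 1 XOR 14 = 15 ≥ 1 — no move.
That gives 1 winning move.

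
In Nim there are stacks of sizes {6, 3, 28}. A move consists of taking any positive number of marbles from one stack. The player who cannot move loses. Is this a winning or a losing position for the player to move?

Winning position

Write each in binary and XOR column by column:
  00110  (6)
  00011  (3)
  11100  (28)
  -----
  11001  (25)
The nim-sum is 25 ≠ 0, so this is an N-position: the player to move can win.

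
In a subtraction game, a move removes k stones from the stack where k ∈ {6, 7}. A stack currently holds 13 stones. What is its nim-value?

0

Build the Grundy sequence with g(k) = mex{g(k−s) : s ∈ {6, 7}, s ≤ k}:
g(0) = mex{} = 0
g(1) = mex{} = 0
g(2) = mex{} = 0
g(3) = mex{} = 0
g(4) = mex{} = 0
g(5) = mex{} = 0
g(6) = mex{0} = 1
g(7) = mex{0} = 1
g(8) = mex{0} = 1
g(9) = mex{0} = 1
g(10) = mex{0} = 1
g(11) = mex{0} = 1
g(12) = mex{0,1} = 2
g(13) = mex{1} = 0
So g(13) = 0.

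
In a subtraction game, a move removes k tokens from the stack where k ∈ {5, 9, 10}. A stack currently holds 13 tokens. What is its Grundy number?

2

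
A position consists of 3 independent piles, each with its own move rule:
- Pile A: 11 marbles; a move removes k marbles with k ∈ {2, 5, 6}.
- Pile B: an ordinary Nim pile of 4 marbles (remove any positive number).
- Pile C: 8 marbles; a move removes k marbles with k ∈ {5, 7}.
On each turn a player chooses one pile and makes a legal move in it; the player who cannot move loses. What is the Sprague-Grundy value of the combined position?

Build the Grundy sequence for pile A with g(k) = mex{g(k−s) : s ∈ {2, 5, 6}, s ≤ k}:
k:     0  1  2  3  4  5  6  7  8  9 10 11
g(k):  0  0  1  1  0  2  1  3  0  2  1  0
So g(11) = 0.
Pile B is a plain Nim pile of size 4, so its Grundy value is 4.
Grundy values for pile C (subtraction set {5, 7}):
g(0) = mex{} = 0
g(1) = mex{} = 0
g(2) = mex{} = 0
g(3) = mex{} = 0
g(4) = mex{} = 0
g(5) = mex{0} = 1
g(6) = mex{0} = 1
g(7) = mex{0} = 1
g(8) = mex{0} = 1
So g(8) = 1.
The value of a disjunctive sum is the nim-sum of the parts.
Combined value = 0 XOR 4 XOR 1 = 5.

5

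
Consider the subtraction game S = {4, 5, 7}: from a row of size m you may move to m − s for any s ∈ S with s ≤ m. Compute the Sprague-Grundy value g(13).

0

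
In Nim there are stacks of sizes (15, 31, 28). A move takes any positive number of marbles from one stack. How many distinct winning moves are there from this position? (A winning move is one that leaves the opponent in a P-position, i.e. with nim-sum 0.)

3

Nim-sum: 15 ^ 31 ^ 28 = 12.
The overall nim-sum is X = 12. A stack of size p has a winning move iff p XOR X < p (reduce it to p XOR X).
  15: 15 XOR 12 = 3 < 15 — winning move (to 3).
  31: 31 XOR 12 = 19 < 31 — winning move (to 19).
  28: 28 XOR 12 = 16 < 28 — winning move (to 16).
That gives 3 winning moves.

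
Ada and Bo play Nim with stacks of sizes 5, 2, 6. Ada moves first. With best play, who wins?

Ada wins

Write each in binary and XOR column by column:
  101  (5)
  010  (2)
  110  (6)
  ---
  001  (1)
The nim-sum is 1 ≠ 0, so this is an N-position: the player to move can win; Ada has a winning move.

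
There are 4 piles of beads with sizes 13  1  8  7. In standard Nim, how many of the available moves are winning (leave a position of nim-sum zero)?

1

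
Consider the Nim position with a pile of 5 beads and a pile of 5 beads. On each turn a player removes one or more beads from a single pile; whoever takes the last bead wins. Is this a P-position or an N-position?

P-position

Write each in binary and XOR column by column:
  101  (5)
  101  (5)
  ---
  000  (0)
The nim-sum is 0, so this is a P-position: the player to move is in a losing position under optimal play.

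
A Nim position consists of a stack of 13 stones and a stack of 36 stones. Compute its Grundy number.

Compute the nim-sum pairwise:
13 ⊕ 36 = 41

41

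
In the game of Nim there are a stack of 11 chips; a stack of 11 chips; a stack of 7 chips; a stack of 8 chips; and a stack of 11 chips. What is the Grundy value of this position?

In binary:
  1011  (11)
  1011  (11)
  0111  (7)
  1000  (8)
  1011  (11)
  ----
  0100  (4)

4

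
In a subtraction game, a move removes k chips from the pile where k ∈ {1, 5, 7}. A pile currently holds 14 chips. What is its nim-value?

Build the Grundy sequence with g(k) = mex{g(k−s) : s ∈ {1, 5, 7}, s ≤ k}:
g(0) = mex{} = 0
g(1) = mex{0} = 1
g(2) = mex{1} = 0
g(3) = mex{0} = 1
g(4) = mex{1} = 0
g(5) = mex{0} = 1
g(6) = mex{1} = 0
g(7) = mex{0} = 1
g(8) = mex{1} = 0
g(9) = mex{0} = 1
g(10) = mex{1} = 0
g(11) = mex{0} = 1
g(12) = mex{1} = 0
g(13) = mex{0} = 1
g(14) = mex{1} = 0
So g(14) = 0.

0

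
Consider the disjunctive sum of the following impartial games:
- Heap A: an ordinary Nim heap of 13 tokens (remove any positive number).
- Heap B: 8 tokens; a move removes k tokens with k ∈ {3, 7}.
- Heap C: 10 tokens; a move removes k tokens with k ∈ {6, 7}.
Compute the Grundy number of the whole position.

14

Heap A is a plain Nim heap of size 13, so its Grundy value is 13.
For heap B, compute g(0), g(1), … with moves {3, 7}:
g(0) = mex{} = 0
g(1) = mex{} = 0
g(2) = mex{} = 0
g(3) = mex{0} = 1
g(4) = mex{0} = 1
g(5) = mex{0} = 1
g(6) = mex{1} = 0
g(7) = mex{0,1} = 2
g(8) = mex{0,1} = 2
So g(8) = 2.
Build the Grundy sequence for heap C with g(k) = mex{g(k−s) : s ∈ {6, 7}, s ≤ k}:
k:     0  1  2  3  4  5  6  7  8  9 10
g(k):  0  0  0  0  0  0  1  1  1  1  1
So g(10) = 1.
The value of a disjunctive sum is the nim-sum of the parts.
Combined value = 13 ⊕ 2 ⊕ 1 = 14.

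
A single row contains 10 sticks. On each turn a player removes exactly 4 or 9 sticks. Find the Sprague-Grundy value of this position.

Compute g(0), g(1), … for moves {4, 9}:
k:     0  1  2  3  4  5  6  7  8  9 10
g(k):  0  0  0  0  1  1  1  1  0  2  2
So g(10) = 2.

2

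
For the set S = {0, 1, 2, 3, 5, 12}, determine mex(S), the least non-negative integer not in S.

4

The values 0, 1, 2, 3 are all present; 4 is the first non-negative integer missing from the set.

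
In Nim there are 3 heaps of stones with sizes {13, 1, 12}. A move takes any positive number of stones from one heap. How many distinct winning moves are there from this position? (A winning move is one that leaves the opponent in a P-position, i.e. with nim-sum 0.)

Write each in binary and XOR column by column:
  1101  (13)
  0001  (1)
  1100  (12)
  ----
  0000  (0)
The nim-sum is already 0, so every move leaves a nonzero nim-sum — there are no winning moves.

0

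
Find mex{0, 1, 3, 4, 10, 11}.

The values 0, 1 are all present; 2 is the first non-negative integer missing from the set.

2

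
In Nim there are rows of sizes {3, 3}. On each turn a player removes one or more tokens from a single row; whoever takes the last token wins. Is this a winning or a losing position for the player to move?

Losing position

Compute the nim-sum pairwise:
3 XOR 3 = 0
The nim-sum is 0, so this is a P-position: the player to move is in a losing position under optimal play.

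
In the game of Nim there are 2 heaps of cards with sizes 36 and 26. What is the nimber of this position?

Nim-sum: 36 ^ 26 = 62.

62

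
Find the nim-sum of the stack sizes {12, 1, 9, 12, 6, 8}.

Bitwise XOR of the heap sizes:
  1100  (12)
  0001  (1)
  1001  (9)
  1100  (12)
  0110  (6)
  1000  (8)
  ----
  0110  (6)

6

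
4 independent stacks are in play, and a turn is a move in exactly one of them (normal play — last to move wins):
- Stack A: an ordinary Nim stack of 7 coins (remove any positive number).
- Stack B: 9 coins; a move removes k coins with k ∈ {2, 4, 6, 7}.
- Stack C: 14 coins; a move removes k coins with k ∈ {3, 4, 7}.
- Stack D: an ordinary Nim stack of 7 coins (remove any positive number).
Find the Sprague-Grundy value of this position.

Stack A is a plain Nim stack of size 7, so its Grundy value is 7.
Grundy values for stack B (subtraction set {2, 4, 6, 7}):
g(0) = mex{} = 0
g(1) = mex{} = 0
g(2) = mex{0} = 1
g(3) = mex{0} = 1
g(4) = mex{0,1} = 2
g(5) = mex{0,1} = 2
g(6) = mex{0,1,2} = 3
g(7) = mex{0,1,2} = 3
g(8) = mex{0,1,2,3} = 4
g(9) = mex{1,2,3} = 0
So g(9) = 0.
For stack C, compute g(0), g(1), … with moves {3, 4, 7}:
g(0) = mex{} = 0
g(1) = mex{} = 0
g(2) = mex{} = 0
g(3) = mex{0} = 1
g(4) = mex{0} = 1
g(5) = mex{0} = 1
g(6) = mex{0,1} = 2
g(7) = mex{0,1} = 2
g(8) = mex{0,1} = 2
g(9) = mex{0,1,2} = 3
g(10) = mex{1,2} = 0
g(11) = mex{1,2} = 0
g(12) = mex{1,2,3} = 0
g(13) = mex{0,2,3} = 1
g(14) = mex{0,2} = 1
So g(14) = 1.
Stack D is a plain Nim stack of size 7, so its Grundy value is 7.
The value of a disjunctive sum is the nim-sum of the parts.
Combined value = 7 XOR 0 XOR 1 XOR 7 = 1.

1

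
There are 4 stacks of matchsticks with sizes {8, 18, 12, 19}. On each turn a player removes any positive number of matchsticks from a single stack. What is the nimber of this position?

5

Bitwise XOR of the heap sizes:
  01000  (8)
  10010  (18)
  01100  (12)
  10011  (19)
  -----
  00101  (5)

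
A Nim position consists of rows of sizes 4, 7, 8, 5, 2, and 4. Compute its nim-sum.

8

Nim-sum: 4 ⊕ 7 ⊕ 8 ⊕ 5 ⊕ 2 ⊕ 4 = 8.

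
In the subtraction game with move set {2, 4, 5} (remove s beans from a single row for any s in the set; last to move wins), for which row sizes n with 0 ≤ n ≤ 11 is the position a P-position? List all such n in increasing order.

0, 1, 7, 8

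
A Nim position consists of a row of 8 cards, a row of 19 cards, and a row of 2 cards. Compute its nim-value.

25

Write each in binary and XOR column by column:
  01000  (8)
  10011  (19)
  00010  (2)
  -----
  11001  (25)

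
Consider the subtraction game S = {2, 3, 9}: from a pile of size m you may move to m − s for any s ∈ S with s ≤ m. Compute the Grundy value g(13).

1

Build the Grundy sequence with g(k) = mex{g(k−s) : s ∈ {2, 3, 9}, s ≤ k}:
k:     0  1  2  3  4  5  6  7  8  9 10 11 12 13
g(k):  0  0  1  1  2  0  0  1  1  2  2  0  0  1
So g(13) = 1.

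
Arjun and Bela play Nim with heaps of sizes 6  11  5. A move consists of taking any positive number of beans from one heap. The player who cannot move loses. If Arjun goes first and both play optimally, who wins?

Arjun wins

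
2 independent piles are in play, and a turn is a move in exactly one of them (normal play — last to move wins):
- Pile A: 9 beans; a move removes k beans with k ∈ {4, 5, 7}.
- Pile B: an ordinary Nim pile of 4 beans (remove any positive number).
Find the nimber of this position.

6

Grundy values for pile A (subtraction set {4, 5, 7}):
k:     0  1  2  3  4  5  6  7  8  9
g(k):  0  0  0  0  1  1  1  1  2  2
So g(9) = 2.
Pile B is a plain Nim pile of size 4, so its Grundy value is 4.
The value of a disjunctive sum is the nim-sum of the parts.
Combined value = 2 XOR 4 = 6.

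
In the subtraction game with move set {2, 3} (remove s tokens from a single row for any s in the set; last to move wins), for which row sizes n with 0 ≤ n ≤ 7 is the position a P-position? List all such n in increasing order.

Compute g(0), g(1), … for moves {2, 3}:
g(0) = mex{} = 0
g(1) = mex{} = 0
g(2) = mex{0} = 1
g(3) = mex{0} = 1
g(4) = mex{0,1} = 2
g(5) = mex{1} = 0
g(6) = mex{1,2} = 0
g(7) = mex{0,2} = 1
The P-positions (g = 0) in 0..7 are 0, 1, 5, 6.

0, 1, 5, 6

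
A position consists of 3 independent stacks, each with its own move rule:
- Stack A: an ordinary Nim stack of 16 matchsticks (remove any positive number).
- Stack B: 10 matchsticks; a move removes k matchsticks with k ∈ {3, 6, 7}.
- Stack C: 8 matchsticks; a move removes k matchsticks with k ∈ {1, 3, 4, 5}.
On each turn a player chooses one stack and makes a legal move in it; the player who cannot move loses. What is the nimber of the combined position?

16

Stack A is a plain Nim stack of size 16, so its Grundy value is 16.
For stack B, compute g(0), g(1), … with moves {3, 6, 7}:
k:     0  1  2  3  4  5  6  7  8  9 10
g(k):  0  0  0  1  1  1  2  2  2  3  0
So g(10) = 0.
Build the Grundy sequence for stack C with g(k) = mex{g(k−s) : s ∈ {1, 3, 4, 5}, s ≤ k}:
k:     0  1  2  3  4  5  6  7  8
g(k):  0  1  0  1  2  3  2  3  0
So g(8) = 0.
The value of a disjunctive sum is the nim-sum of the parts.
Combined value = 16 ⊕ 0 ⊕ 0 = 16.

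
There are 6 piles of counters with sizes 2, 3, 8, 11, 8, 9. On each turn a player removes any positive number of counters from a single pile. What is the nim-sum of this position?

3

Compute the nim-sum pairwise:
2 ^ 3 = 1
1 ^ 8 = 9
9 ^ 11 = 2
2 ^ 8 = 10
10 ^ 9 = 3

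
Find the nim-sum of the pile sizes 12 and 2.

14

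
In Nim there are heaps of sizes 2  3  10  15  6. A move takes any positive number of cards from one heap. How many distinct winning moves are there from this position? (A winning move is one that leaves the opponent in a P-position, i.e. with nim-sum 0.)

5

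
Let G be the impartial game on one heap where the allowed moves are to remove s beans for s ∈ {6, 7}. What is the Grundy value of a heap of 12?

2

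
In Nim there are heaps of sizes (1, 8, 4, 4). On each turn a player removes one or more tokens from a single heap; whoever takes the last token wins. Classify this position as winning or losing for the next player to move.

Winning position

Nim-sum: 1 ⊕ 8 ⊕ 4 ⊕ 4 = 9.
The nim-sum is 9 ≠ 0, so this is an N-position: the player to move can win.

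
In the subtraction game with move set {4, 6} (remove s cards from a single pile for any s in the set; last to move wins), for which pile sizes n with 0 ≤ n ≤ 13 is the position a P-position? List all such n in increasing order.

Compute g(0), g(1), … for moves {4, 6}:
g(0) = mex{} = 0
g(1) = mex{} = 0
g(2) = mex{} = 0
g(3) = mex{} = 0
g(4) = mex{0} = 1
g(5) = mex{0} = 1
g(6) = mex{0} = 1
g(7) = mex{0} = 1
g(8) = mex{0,1} = 2
g(9) = mex{0,1} = 2
g(10) = mex{1} = 0
g(11) = mex{1} = 0
g(12) = mex{1,2} = 0
g(13) = mex{1,2} = 0
The P-positions (g = 0) in 0..13 are 0, 1, 2, 3, 10, 11, 12, 13.

0, 1, 2, 3, 10, 11, 12, 13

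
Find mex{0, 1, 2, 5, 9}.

3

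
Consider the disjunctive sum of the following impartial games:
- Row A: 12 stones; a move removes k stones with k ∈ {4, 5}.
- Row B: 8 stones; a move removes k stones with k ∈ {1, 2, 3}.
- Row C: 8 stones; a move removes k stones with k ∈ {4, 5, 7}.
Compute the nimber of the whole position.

2

For row A, compute g(0), g(1), … with moves {4, 5}:
g(0) = mex{} = 0
g(1) = mex{} = 0
g(2) = mex{} = 0
g(3) = mex{} = 0
g(4) = mex{0} = 1
g(5) = mex{0} = 1
g(6) = mex{0} = 1
g(7) = mex{0} = 1
g(8) = mex{0,1} = 2
g(9) = mex{1} = 0
g(10) = mex{1} = 0
g(11) = mex{1} = 0
g(12) = mex{1,2} = 0
So g(12) = 0.
For row B, compute g(0), g(1), … with moves {1, 2, 3}:
k:     0  1  2  3  4  5  6  7  8
g(k):  0  1  2  3  0  1  2  3  0
So g(8) = 0.
Grundy values for row C (subtraction set {4, 5, 7}):
g(0) = mex{} = 0
g(1) = mex{} = 0
g(2) = mex{} = 0
g(3) = mex{} = 0
g(4) = mex{0} = 1
g(5) = mex{0} = 1
g(6) = mex{0} = 1
g(7) = mex{0} = 1
g(8) = mex{0,1} = 2
So g(8) = 2.
The value of a disjunctive sum is the nim-sum of the parts.
Combined value = 0 ⊕ 0 ⊕ 2 = 2.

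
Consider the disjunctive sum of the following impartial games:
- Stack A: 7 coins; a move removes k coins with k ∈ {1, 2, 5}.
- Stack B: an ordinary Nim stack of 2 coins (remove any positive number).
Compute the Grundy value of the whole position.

3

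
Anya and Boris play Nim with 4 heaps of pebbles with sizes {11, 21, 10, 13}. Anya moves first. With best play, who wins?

Nim-sum: 11 ^ 21 ^ 10 ^ 13 = 25.
The nim-sum is 25 ≠ 0, so this is an N-position: the player to move can win; Anya has a winning move.

Anya wins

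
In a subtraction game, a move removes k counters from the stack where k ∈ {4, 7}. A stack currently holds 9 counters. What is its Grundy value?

2

Build the Grundy sequence with g(k) = mex{g(k−s) : s ∈ {4, 7}, s ≤ k}:
k:     0  1  2  3  4  5  6  7  8  9
g(k):  0  0  0  0  1  1  1  1  2  2
So g(9) = 2.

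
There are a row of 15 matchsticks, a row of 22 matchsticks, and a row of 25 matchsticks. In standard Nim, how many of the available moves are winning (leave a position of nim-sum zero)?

Bitwise XOR of the heap sizes:
  01111  (15)
  10110  (22)
  11001  (25)
  -----
  00000  (0)
The nim-sum is already 0, so every move leaves a nonzero nim-sum — there are no winning moves.

0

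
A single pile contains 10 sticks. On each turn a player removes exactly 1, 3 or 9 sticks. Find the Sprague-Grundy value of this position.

Build the Grundy sequence with g(k) = mex{g(k−s) : s ∈ {1, 3, 9}, s ≤ k}:
k:     0  1  2  3  4  5  6  7  8  9 10
g(k):  0  1  0  1  0  1  0  1  0  1  0
So g(10) = 0.

0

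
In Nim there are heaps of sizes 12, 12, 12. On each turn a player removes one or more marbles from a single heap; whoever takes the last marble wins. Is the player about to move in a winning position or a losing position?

Winning position

Write each in binary and XOR column by column:
  1100  (12)
  1100  (12)
  1100  (12)
  ----
  1100  (12)
The nim-sum is 12 ≠ 0, so this is an N-position: the player to move can win.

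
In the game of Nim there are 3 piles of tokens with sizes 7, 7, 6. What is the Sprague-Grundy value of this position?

6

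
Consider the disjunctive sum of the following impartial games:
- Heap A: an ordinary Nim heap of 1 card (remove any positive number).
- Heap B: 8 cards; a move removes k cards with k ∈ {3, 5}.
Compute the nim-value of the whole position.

1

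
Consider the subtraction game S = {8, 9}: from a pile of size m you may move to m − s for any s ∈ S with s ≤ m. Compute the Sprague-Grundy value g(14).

1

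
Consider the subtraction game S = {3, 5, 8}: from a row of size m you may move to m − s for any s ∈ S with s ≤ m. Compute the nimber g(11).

Build the Grundy sequence with g(k) = mex{g(k−s) : s ∈ {3, 5, 8}, s ≤ k}:
k:     0  1  2  3  4  5  6  7  8  9 10 11
g(k):  0  0  0  1  1  1  2  2  2  3  3  0
So g(11) = 0.

0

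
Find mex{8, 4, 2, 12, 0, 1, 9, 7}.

The values 0, 1, 2 are all present; 3 is the first non-negative integer missing from the set.

3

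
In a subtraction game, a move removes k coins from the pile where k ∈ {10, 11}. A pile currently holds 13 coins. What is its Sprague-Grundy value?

Grundy values for subtraction set {10, 11}:
k:     0  1  2  3  4  5  6  7  8  9 10 11 12 13
g(k):  0  0  0  0  0  0  0  0  0  0  1  1  1  1
So g(13) = 1.

1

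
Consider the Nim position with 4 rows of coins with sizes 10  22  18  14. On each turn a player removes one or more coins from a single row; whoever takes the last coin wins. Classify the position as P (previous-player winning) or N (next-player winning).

P-position

In binary:
  01010  (10)
  10110  (22)
  10010  (18)
  01110  (14)
  -----
  00000  (0)
The nim-sum is 0, so this is a P-position: the player to move is in a losing position under optimal play.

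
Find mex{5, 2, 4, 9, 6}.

0 is not in the set, so the mex is 0.

0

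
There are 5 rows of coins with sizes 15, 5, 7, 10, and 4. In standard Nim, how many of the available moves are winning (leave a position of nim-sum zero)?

Nim-sum: 15 ^ 5 ^ 7 ^ 10 ^ 4 = 3.
The overall nim-sum is X = 3. A row of size p has a winning move iff p XOR X < p (reduce it to p XOR X).
  15: 15 XOR 3 = 12 < 15 — winning move (to 12).
  5: 5 XOR 3 = 6 ≥ 5 — no move.
  7: 7 XOR 3 = 4 < 7 — winning move (to 4).
  10: 10 XOR 3 = 9 < 10 — winning move (to 9).
  4: 4 XOR 3 = 7 ≥ 4 — no move.
That gives 3 winning moves.

3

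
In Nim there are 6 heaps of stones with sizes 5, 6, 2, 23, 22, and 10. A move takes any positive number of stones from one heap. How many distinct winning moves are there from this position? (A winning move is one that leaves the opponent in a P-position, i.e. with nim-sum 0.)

1

Nim-sum: 5 ^ 6 ^ 2 ^ 23 ^ 22 ^ 10 = 10.
The overall nim-sum is X = 10. A heap of size p has a winning move iff p XOR X < p (reduce it to p XOR X).
  5: 5 XOR 10 = 15 ≥ 5 — no move.
  6: 6 XOR 10 = 12 ≥ 6 — no move.
  2: 2 XOR 10 = 8 ≥ 2 — no move.
  23: 23 XOR 10 = 29 ≥ 23 — no move.
  22: 22 XOR 10 = 28 ≥ 22 — no move.
  10: 10 XOR 10 = 0 < 10 — winning move (to 0).
That gives 1 winning move.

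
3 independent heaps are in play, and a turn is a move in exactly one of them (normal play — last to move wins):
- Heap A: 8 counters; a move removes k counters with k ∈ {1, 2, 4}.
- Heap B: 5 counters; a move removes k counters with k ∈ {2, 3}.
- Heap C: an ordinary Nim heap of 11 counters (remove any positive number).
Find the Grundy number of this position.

Build the Grundy sequence for heap A with g(k) = mex{g(k−s) : s ∈ {1, 2, 4}, s ≤ k}:
k:     0  1  2  3  4  5  6  7  8
g(k):  0  1  2  0  1  2  0  1  2
So g(8) = 2.
Grundy values for heap B (subtraction set {2, 3}):
k:     0  1  2  3  4  5
g(k):  0  0  1  1  2  0
So g(5) = 0.
Heap C is a plain Nim heap of size 11, so its Grundy value is 11.
The value of a disjunctive sum is the nim-sum of the parts.
Combined value = 2 ⊕ 0 ⊕ 11 = 9.

9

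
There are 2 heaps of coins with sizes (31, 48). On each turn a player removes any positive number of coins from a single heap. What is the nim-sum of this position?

Nim-sum: 31 XOR 48 = 47.

47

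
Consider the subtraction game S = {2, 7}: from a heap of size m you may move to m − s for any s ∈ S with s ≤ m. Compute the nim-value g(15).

1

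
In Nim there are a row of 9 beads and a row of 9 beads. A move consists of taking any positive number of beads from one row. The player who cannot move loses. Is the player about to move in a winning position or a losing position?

Losing position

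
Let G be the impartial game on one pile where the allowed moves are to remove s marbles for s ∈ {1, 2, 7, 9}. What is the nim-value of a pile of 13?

2

Build the Grundy sequence with g(k) = mex{g(k−s) : s ∈ {1, 2, 7, 9}, s ≤ k}:
g(0) = mex{} = 0
g(1) = mex{0} = 1
g(2) = mex{0,1} = 2
g(3) = mex{1,2} = 0
g(4) = mex{0,2} = 1
g(5) = mex{0,1} = 2
g(6) = mex{1,2} = 0
g(7) = mex{0,2} = 1
g(8) = mex{0,1} = 2
g(9) = mex{0,1,2} = 3
g(10) = mex{0,1,2,3} = 4
g(11) = mex{1,2,3,4} = 0
g(12) = mex{0,2,4} = 1
g(13) = mex{0,1} = 2
So g(13) = 2.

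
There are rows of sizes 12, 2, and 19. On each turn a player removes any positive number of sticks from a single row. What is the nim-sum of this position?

29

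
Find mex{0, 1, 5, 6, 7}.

2

The values 0, 1 are all present; 2 is the first non-negative integer missing from the set.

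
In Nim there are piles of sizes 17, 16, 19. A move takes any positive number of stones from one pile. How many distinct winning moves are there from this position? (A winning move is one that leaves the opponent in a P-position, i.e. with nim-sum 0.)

3

In binary:
  10001  (17)
  10000  (16)
  10011  (19)
  -----
  10010  (18)
The overall nim-sum is X = 18. A pile of size p has a winning move iff p XOR X < p (reduce it to p XOR X).
  17: 17 XOR 18 = 3 < 17 — winning move (to 3).
  16: 16 XOR 18 = 2 < 16 — winning move (to 2).
  19: 19 XOR 18 = 1 < 19 — winning move (to 1).
That gives 3 winning moves.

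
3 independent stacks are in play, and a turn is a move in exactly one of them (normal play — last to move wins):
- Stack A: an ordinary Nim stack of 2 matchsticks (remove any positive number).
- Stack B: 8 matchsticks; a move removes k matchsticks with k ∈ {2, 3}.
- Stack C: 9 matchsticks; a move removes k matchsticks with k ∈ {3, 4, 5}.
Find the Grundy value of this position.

3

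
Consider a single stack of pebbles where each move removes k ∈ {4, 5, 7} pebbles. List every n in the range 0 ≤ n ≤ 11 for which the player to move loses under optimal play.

0, 1, 2, 3, 11

Build the Grundy sequence with g(k) = mex{g(k−s) : s ∈ {4, 5, 7}, s ≤ k}:
k:     0  1  2  3  4  5  6  7  8  9 10 11
g(k):  0  0  0  0  1  1  1  1  2  2  2  0
The P-positions (g = 0) in 0..11 are 0, 1, 2, 3, 11.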